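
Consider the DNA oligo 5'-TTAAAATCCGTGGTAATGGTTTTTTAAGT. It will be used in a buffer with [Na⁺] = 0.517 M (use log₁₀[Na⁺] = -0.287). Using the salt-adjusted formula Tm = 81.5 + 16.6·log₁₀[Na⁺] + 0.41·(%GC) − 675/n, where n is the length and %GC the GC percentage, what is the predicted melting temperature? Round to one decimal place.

64.8°C

Length n = 29. Base counts: A=8, C=2, G=6, T=13
G+C = 8, so %GC = 8/29 × 100 = 27.586%
Salt term: 16.6 × (-0.287) = -4.764
GC term: 0.41 × 27.586 = 11.31; length term: −675/29 = −23.276
Tm = 81.5 + (-4.764) + 11.31 − 23.276 = 64.77 → 64.8°C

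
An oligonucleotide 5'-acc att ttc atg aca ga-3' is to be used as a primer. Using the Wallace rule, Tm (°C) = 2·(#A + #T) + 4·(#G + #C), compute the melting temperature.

Scanning the sequence gives T=5, C=4, A=6, G=2.
So N_AT = 11 and N_GC = 6.
Tm = 2×11 + 4×6 = 46°C

46°C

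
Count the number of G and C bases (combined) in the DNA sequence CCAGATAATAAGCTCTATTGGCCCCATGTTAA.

13

Counting bases: T=9, A=10, G=5, C=8
G+C = 5 + 8 = 13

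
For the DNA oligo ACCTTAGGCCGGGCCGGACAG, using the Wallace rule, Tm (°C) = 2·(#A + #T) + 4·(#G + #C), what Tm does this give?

72°C

Scanning the sequence gives T=2, G=8, C=7, A=4.
So N_AT = 6 and N_GC = 15.
Tm = 2×6 + 4×15 = 72°C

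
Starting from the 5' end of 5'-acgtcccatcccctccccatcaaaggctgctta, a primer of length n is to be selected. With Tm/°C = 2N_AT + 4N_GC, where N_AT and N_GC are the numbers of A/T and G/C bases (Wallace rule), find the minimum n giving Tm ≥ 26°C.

First 7 bases: ACGTCCC → Tm = 24°C (< 26°C)
First 8 bases: ACGTCCCA → Tm = 26°C (≥ 26°C)
Each additional base adds 2°C (A/T) or 4°C (G/C), so Tm is non-decreasing in n; n = 8 is the first length to reach 26°C.

n = 8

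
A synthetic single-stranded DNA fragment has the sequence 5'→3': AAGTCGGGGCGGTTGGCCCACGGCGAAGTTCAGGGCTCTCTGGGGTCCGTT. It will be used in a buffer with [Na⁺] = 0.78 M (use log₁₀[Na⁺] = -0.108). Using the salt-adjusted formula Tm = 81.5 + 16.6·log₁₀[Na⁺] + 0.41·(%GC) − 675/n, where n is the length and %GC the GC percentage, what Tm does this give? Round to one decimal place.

93.8°C

Length n = 51. T=11, A=6, G=21, C=13
G+C = 34, so %GC = 34/51 × 100 = 66.667%
Salt term: 16.6 × (-0.108) = -1.793
GC term: 0.41 × 66.667 = 27.333; length term: −675/51 = −13.235
Tm = 81.5 + (-1.793) + 27.333 − 13.235 = 93.805 → 93.8°C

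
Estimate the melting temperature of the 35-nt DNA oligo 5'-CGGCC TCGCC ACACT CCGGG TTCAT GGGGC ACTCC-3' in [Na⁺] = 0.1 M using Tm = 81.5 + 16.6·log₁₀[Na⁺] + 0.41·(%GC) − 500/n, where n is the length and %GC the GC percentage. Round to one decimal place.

Length n = 35. Counting bases: A=4, G=10, T=6, C=15
G+C = 25, so %GC = 25/35 × 100 = 71.429%
Salt term: 16.6 × (-1) = -16.6
GC term: 0.41 × 71.429 = 29.286; length term: −500/35 = −14.286
Tm = 81.5 + (-16.6) + 29.286 − 14.286 = 79.9 → 79.9°C

79.9°C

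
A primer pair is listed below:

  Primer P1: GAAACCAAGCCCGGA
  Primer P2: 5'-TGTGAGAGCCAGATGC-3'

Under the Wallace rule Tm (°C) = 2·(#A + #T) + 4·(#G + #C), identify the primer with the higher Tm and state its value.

Primer P1: A+T=6, G+C=9 → Tm = 2(6)+4(9) = 48°C
Primer P2: A+T=7, G+C=9 → Tm = 2(7)+4(9) = 50°C
48°C vs 50°C → primer P2 is higher.

Primer P2, 50°C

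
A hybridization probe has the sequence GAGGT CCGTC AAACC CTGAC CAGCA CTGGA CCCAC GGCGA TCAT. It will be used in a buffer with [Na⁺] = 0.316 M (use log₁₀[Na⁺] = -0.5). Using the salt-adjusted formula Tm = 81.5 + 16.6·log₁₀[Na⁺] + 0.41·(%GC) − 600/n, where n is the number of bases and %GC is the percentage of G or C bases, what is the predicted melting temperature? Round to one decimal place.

84.7°C

Length n = 44. Base counts: A=11, T=6, C=16, G=11
G+C = 27, so %GC = 27/44 × 100 = 61.364%
Salt term: 16.6 × (-0.5) = -8.3
GC term: 0.41 × 61.364 = 25.159; length term: −600/44 = −13.636
Tm = 81.5 + (-8.3) + 25.159 − 13.636 = 84.723 → 84.7°C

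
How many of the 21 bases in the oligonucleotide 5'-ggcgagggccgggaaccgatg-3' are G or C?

Scanning the sequence gives G=11, T=1, A=4, C=5.
G+C = 11 + 5 = 16

16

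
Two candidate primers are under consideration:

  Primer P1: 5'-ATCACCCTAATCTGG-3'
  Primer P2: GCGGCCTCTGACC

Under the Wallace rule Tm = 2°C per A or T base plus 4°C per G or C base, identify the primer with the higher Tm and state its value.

Primer P1: A+T=8, G+C=7 → Tm = 2(8)+4(7) = 44°C
Primer P2: A+T=3, G+C=10 → Tm = 2(3)+4(10) = 46°C
44°C vs 46°C → primer P2 is higher.

Primer P2, 46°C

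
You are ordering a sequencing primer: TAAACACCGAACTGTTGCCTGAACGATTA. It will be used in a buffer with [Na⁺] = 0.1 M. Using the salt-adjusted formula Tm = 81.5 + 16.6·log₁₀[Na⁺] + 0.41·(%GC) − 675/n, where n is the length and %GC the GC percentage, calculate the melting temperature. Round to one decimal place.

Length n = 29. Counting bases: T=7, G=5, A=10, C=7
G+C = 12, so %GC = 12/29 × 100 = 41.379%
Salt term: 16.6 × (-1) = -16.6
GC term: 0.41 × 41.379 = 16.965; length term: −675/29 = −23.276
Tm = 81.5 + (-16.6) + 16.965 − 23.276 = 58.589 → 58.6°C

58.6°C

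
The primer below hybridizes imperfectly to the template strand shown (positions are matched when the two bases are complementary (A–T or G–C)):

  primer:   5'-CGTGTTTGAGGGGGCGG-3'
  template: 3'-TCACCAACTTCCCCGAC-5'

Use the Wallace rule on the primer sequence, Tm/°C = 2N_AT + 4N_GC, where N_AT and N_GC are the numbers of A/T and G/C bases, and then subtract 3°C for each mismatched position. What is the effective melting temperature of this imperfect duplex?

46°C

Primer base counts: A=1, T=4, G=10, C=2 → A+T=5, G+C=12
Perfect-match Tm = 2(5) + 4(12) = 10 + 48 = 58°C
Mismatches (positions where the bases are not complementary): 4 (at positions 1, 5, 10, 16)
Effective Tm = 58 − 4×3 = 58 − 12 = 46°C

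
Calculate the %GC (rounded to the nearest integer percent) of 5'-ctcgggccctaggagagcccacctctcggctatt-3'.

65%

A=5, G=9, C=13, T=7
G+C = 9 + 13 = 22 out of 34 bases
%GC = 22/34 × 100 = 64.71% ≈ 65%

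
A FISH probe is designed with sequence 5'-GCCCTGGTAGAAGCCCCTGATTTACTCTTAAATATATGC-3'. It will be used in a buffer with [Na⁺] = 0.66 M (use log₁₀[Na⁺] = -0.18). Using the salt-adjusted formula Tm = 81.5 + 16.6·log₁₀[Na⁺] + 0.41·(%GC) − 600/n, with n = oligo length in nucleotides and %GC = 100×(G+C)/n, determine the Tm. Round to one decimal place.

81.0°C

Length n = 39. Counting bases: A=10, T=12, G=7, C=10
G+C = 17, so %GC = 17/39 × 100 = 43.59%
Salt term: 16.6 × (-0.18) = -2.988
GC term: 0.41 × 43.59 = 17.872; length term: −600/39 = −15.385
Tm = 81.5 + (-2.988) + 17.872 − 15.385 = 80.999 → 81.0°C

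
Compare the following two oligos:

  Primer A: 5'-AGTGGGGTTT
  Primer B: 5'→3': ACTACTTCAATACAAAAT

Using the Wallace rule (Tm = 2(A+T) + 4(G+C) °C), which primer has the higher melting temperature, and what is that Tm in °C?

Primer A: A+T=5, G+C=5 → Tm = 2(5)+4(5) = 30°C
Primer B: A+T=14, G+C=4 → Tm = 2(14)+4(4) = 44°C
30°C vs 44°C → primer B is higher.

Primer B, 44°C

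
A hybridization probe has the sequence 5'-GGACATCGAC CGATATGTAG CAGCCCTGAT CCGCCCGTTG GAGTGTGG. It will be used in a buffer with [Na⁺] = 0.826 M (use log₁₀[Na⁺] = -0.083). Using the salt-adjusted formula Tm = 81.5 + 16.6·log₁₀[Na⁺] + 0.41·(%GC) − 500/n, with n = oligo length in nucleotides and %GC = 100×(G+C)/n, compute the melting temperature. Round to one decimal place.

94.5°C

Length n = 48. Base counts: G=16, C=13, T=10, A=9
G+C = 29, so %GC = 29/48 × 100 = 60.417%
Salt term: 16.6 × (-0.083) = -1.378
GC term: 0.41 × 60.417 = 24.771; length term: −500/48 = −10.417
Tm = 81.5 + (-1.378) + 24.771 − 10.417 = 94.476 → 94.5°C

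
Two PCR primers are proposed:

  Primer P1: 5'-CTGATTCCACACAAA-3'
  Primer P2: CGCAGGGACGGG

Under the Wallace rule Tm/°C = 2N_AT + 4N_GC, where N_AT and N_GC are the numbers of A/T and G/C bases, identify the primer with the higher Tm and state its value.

Primer P2, 44°C

Primer P1: A+T=9, G+C=6 → Tm = 2(9)+4(6) = 42°C
Primer P2: A+T=2, G+C=10 → Tm = 2(2)+4(10) = 44°C
42°C vs 44°C → primer P2 is higher.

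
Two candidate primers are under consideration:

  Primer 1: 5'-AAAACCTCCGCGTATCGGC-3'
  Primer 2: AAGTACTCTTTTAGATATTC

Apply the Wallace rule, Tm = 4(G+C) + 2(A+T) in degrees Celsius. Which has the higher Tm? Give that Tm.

Primer 1: A+T=8, G+C=11 → Tm = 2(8)+4(11) = 60°C
Primer 2: A+T=15, G+C=5 → Tm = 2(15)+4(5) = 50°C
60°C vs 50°C → primer 1 is higher.

Primer 1, 60°C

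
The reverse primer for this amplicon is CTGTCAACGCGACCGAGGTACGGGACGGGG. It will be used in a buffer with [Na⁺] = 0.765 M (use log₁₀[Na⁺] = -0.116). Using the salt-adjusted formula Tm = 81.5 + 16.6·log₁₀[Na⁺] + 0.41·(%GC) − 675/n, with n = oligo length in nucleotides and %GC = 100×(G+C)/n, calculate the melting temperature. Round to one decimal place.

85.8°C

Length n = 30. Counting bases: C=8, T=3, A=6, G=13
G+C = 21, so %GC = 21/30 × 100 = 70%
Salt term: 16.6 × (-0.116) = -1.926
GC term: 0.41 × 70 = 28.7; length term: −675/30 = −22.5
Tm = 81.5 + (-1.926) + 28.7 − 22.5 = 85.774 → 85.8°C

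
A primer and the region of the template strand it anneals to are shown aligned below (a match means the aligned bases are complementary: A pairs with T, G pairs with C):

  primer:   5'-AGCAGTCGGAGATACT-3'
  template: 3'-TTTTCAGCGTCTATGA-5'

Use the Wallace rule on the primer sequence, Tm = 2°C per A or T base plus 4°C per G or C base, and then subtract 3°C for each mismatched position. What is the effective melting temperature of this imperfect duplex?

39°C

Primer base counts: A=5, T=3, G=5, C=3 → A+T=8, G+C=8
Perfect-match Tm = 2(8) + 4(8) = 16 + 32 = 48°C
Mismatches (positions where the bases are not complementary): 3 (at positions 2, 3, 9)
Effective Tm = 48 − 3×3 = 48 − 9 = 39°C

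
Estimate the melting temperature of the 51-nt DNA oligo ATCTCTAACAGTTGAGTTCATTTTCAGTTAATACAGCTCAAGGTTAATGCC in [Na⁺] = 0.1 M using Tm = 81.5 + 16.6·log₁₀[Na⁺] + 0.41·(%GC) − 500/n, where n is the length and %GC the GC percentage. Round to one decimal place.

Length n = 51. Base counts: T=18, A=15, C=10, G=8
G+C = 18, so %GC = 18/51 × 100 = 35.294%
Salt term: 16.6 × (-1) = -16.6
GC term: 0.41 × 35.294 = 14.471; length term: −500/51 = −9.804
Tm = 81.5 + (-16.6) + 14.471 − 9.804 = 69.567 → 69.6°C

69.6°C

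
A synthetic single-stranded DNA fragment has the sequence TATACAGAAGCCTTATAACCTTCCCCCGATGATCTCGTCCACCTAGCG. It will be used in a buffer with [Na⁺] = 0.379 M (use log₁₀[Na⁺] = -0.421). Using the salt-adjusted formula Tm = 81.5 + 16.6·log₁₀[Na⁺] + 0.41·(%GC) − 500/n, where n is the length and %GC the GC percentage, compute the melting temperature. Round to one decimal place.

84.6°C

Length n = 48. Scanning the sequence gives G=7, C=17, A=12, T=12.
G+C = 24, so %GC = 24/48 × 100 = 50%
Salt term: 16.6 × (-0.421) = -6.989
GC term: 0.41 × 50 = 20.5; length term: −500/48 = −10.417
Tm = 81.5 + (-6.989) + 20.5 − 10.417 = 84.594 → 84.6°C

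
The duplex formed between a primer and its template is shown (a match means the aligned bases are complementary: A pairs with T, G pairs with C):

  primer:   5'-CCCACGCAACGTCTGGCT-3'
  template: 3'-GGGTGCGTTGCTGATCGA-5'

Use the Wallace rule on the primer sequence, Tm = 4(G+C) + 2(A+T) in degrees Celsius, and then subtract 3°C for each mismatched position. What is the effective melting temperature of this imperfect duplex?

54°C

Primer base counts: A=3, T=3, G=4, C=8 → A+T=6, G+C=12
Perfect-match Tm = 2(6) + 4(12) = 12 + 48 = 60°C
Mismatches (positions where the bases are not complementary): 2 (at positions 12, 15)
Effective Tm = 60 − 2×3 = 60 − 6 = 54°C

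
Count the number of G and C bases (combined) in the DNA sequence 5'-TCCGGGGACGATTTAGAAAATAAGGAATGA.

Counting bases: T=6, C=3, G=9, A=12
G+C = 9 + 3 = 12

12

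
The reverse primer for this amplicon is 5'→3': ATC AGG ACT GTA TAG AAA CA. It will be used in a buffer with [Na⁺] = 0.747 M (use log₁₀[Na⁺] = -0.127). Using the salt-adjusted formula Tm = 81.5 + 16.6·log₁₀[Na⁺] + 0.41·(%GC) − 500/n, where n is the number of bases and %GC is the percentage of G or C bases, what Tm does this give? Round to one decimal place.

Length n = 20. Counting bases: T=4, G=4, C=3, A=9
G+C = 7, so %GC = 7/20 × 100 = 35%
Salt term: 16.6 × (-0.127) = -2.108
GC term: 0.41 × 35 = 14.35; length term: −500/20 = −25
Tm = 81.5 + (-2.108) + 14.35 − 25 = 68.742 → 68.7°C

68.7°C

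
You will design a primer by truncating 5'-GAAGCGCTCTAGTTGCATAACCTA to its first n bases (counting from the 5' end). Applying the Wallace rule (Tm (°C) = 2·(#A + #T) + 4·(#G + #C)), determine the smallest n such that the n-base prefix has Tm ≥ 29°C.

n = 9

First 8 bases: GAAGCGCT → Tm = 26°C (< 29°C)
First 9 bases: GAAGCGCTC → Tm = 30°C (≥ 29°C)
Each additional base adds 2°C (A/T) or 4°C (G/C), so Tm is non-decreasing in n; n = 9 is the first length to reach 29°C.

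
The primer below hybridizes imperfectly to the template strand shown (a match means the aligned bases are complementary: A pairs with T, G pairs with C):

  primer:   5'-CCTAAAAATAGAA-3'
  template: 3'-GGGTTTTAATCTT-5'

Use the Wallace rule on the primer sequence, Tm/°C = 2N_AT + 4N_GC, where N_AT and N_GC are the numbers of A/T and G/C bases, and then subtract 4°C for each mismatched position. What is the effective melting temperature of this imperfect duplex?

24°C

Primer base counts: A=8, T=2, G=1, C=2 → A+T=10, G+C=3
Perfect-match Tm = 2(10) + 4(3) = 20 + 12 = 32°C
Mismatches (positions where the bases are not complementary): 2 (at positions 3, 8)
Effective Tm = 32 − 2×4 = 32 − 8 = 24°C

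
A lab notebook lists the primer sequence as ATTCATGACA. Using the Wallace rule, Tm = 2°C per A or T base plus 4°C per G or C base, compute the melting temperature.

Scanning the sequence gives G=1, T=3, A=4, C=2.
A+T = 7, G+C = 3
Tm = 2(7) + 4(3) = 14 + 12 = 26°C

26°C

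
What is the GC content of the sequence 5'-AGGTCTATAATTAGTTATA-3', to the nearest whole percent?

21%

Scanning the sequence gives T=8, G=3, C=1, A=7.
G+C = 3 + 1 = 4 out of 19 bases
%GC = 4/19 × 100 = 21.05% ≈ 21%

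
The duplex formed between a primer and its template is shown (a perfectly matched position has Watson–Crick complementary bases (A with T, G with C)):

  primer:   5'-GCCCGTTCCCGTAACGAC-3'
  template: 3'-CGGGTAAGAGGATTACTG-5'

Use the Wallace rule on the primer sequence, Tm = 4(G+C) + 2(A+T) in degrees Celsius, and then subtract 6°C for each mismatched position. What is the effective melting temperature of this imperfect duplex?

36°C

Primer base counts: A=3, T=3, G=4, C=8 → A+T=6, G+C=12
Perfect-match Tm = 2(6) + 4(12) = 12 + 48 = 60°C
Mismatches (positions where the bases are not complementary): 4 (at positions 5, 9, 11, 15)
Effective Tm = 60 − 4×6 = 60 − 24 = 36°C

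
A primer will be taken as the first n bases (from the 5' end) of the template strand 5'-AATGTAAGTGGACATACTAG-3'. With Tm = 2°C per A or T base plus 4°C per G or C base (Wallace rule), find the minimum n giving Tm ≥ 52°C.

First 19 bases: AATGTAAGTGGACATACTA → Tm = 50°C (< 52°C)
First 20 bases: AATGTAAGTGGACATACTAG → Tm = 54°C (≥ 52°C)
Since every base adds ≥2°C, Tm only increases with n, so the threshold is first crossed at n = 20.

n = 20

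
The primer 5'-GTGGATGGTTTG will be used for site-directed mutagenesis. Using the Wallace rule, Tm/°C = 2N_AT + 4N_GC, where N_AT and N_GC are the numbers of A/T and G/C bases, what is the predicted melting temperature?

36°C

Counting bases: T=5, C=0, A=1, G=6
So N_AT = 6 and N_GC = 6.
Tm = 4·6 + 2·6 = 24 + 12 = 36°C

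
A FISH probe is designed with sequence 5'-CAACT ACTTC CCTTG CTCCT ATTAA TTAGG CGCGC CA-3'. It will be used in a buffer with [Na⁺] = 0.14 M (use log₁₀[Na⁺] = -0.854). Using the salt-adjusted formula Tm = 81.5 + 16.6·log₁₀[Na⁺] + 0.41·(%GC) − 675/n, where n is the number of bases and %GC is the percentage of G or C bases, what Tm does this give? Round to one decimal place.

69.0°C

Length n = 37. G=5, C=13, T=11, A=8
G+C = 18, so %GC = 18/37 × 100 = 48.649%
Salt term: 16.6 × (-0.854) = -14.176
GC term: 0.41 × 48.649 = 19.946; length term: −675/37 = −18.243
Tm = 81.5 + (-14.176) + 19.946 − 18.243 = 69.027 → 69.0°C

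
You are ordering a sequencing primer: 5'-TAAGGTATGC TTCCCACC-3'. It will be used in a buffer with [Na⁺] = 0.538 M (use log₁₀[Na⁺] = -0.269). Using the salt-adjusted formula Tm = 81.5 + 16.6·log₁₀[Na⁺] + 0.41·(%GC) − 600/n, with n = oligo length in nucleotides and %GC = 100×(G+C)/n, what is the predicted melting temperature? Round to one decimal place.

Length n = 18. Counting bases: T=5, G=3, C=6, A=4
G+C = 9, so %GC = 9/18 × 100 = 50%
Salt term: 16.6 × (-0.269) = -4.465
GC term: 0.41 × 50 = 20.5; length term: −600/18 = −33.333
Tm = 81.5 + (-4.465) + 20.5 − 33.333 = 64.202 → 64.2°C

64.2°C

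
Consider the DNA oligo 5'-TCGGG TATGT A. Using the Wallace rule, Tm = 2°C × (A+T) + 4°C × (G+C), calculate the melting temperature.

Base counts: G=4, T=4, C=1, A=2
AT pairs contribute 6, GC pairs contribute 5.
Tm = 2×6 + 4×5 = 32°C

32°C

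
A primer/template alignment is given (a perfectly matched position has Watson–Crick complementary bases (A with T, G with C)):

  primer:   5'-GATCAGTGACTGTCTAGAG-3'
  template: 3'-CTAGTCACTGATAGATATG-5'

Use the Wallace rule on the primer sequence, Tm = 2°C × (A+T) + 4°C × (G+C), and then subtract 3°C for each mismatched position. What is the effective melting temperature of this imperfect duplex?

Primer base counts: A=5, T=5, G=6, C=3 → A+T=10, G+C=9
Perfect-match Tm = 2(10) + 4(9) = 20 + 36 = 56°C
Mismatches (positions where the bases are not complementary): 3 (at positions 12, 17, 19)
Effective Tm = 56 − 3×3 = 56 − 9 = 47°C

47°C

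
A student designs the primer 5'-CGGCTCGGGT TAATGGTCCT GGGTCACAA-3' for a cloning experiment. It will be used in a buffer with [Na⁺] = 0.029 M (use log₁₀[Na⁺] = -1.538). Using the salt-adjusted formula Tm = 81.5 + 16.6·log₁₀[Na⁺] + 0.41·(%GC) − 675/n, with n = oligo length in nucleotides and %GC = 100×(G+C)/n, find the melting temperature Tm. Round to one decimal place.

56.7°C

Length n = 29. T=7, C=7, A=5, G=10
G+C = 17, so %GC = 17/29 × 100 = 58.621%
Salt term: 16.6 × (-1.538) = -25.531
GC term: 0.41 × 58.621 = 24.035; length term: −675/29 = −23.276
Tm = 81.5 + (-25.531) + 24.035 − 23.276 = 56.728 → 56.7°C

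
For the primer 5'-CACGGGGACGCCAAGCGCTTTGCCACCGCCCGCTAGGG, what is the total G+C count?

Base counts: A=6, G=13, C=15, T=4
G+C = 13 + 15 = 28

28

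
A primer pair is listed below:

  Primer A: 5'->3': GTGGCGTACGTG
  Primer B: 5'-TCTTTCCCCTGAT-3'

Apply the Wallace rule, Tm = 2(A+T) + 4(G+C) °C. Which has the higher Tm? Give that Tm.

Primer A, 40°C

Primer A: A+T=4, G+C=8 → Tm = 2(4)+4(8) = 40°C
Primer B: A+T=7, G+C=6 → Tm = 2(7)+4(6) = 38°C
40°C vs 38°C → primer A is higher.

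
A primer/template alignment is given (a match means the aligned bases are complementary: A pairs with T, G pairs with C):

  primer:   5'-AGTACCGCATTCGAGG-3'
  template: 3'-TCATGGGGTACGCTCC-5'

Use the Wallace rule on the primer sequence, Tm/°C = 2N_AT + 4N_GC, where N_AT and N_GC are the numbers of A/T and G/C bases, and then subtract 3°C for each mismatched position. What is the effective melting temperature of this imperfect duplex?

44°C

Primer base counts: A=4, T=3, G=5, C=4 → A+T=7, G+C=9
Perfect-match Tm = 2(7) + 4(9) = 14 + 36 = 50°C
Mismatches (positions where the bases are not complementary): 2 (at positions 7, 11)
Effective Tm = 50 − 2×3 = 50 − 6 = 44°C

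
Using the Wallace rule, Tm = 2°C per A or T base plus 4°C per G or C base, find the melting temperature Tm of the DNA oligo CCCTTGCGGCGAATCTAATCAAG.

70°C

Scanning the sequence gives G=5, T=5, C=7, A=6.
AT pairs contribute 11, GC pairs contribute 12.
Tm = 4·12 + 2·11 = 48 + 22 = 70°C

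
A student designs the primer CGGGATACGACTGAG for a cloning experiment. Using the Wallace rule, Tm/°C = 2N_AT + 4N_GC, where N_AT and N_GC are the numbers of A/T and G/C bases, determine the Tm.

Scanning the sequence gives G=6, A=4, T=2, C=3.
A+T = 6, G+C = 9
Tm = 2×6 + 4×9 = 48°C

48°C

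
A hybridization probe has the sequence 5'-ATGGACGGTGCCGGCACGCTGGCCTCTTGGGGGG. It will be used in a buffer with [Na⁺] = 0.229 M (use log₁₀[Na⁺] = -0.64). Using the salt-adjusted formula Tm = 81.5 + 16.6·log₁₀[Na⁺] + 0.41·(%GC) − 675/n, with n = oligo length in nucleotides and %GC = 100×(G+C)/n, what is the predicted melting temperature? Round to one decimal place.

81.2°C

Length n = 34. C=9, T=6, A=3, G=16
G+C = 25, so %GC = 25/34 × 100 = 73.529%
Salt term: 16.6 × (-0.64) = -10.624
GC term: 0.41 × 73.529 = 30.147; length term: −675/34 = −19.853
Tm = 81.5 + (-10.624) + 30.147 − 19.853 = 81.17 → 81.2°C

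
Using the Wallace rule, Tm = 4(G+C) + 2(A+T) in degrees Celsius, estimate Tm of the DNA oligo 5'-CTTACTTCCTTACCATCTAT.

54°C

Base counts: T=9, C=7, G=0, A=4
A+T = 13, G+C = 7
Tm = 2(13) + 4(7) = 26 + 28 = 54°C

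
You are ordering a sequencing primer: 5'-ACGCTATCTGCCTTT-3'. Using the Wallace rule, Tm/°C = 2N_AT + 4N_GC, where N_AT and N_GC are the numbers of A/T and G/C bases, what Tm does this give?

44°C

A=2, T=6, C=5, G=2
A+T = 8, G+C = 7
Tm = 2×8 + 4×7 = 44°C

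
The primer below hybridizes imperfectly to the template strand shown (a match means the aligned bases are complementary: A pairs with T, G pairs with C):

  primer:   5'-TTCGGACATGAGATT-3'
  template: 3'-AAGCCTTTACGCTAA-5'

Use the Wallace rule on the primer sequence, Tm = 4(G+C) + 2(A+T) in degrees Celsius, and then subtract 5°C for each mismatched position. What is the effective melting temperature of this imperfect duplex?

32°C

Primer base counts: A=4, T=5, G=4, C=2 → A+T=9, G+C=6
Perfect-match Tm = 2(9) + 4(6) = 18 + 24 = 42°C
Mismatches (positions where the bases are not complementary): 2 (at positions 7, 11)
Effective Tm = 42 − 2×5 = 42 − 10 = 32°C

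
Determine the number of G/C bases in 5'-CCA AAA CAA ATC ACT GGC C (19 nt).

9

T=2, A=8, G=2, C=7
Total G or C: 2 + 7 = 9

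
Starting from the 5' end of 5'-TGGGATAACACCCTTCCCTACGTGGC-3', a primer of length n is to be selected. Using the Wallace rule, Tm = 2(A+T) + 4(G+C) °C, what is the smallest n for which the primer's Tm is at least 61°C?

First 20 bases: TGGGATAACACCCTTCCCTA → Tm = 60°C (< 61°C)
First 21 bases: TGGGATAACACCCTTCCCTAC → Tm = 64°C (≥ 61°C)
Each additional base adds 2°C (A/T) or 4°C (G/C), so Tm is non-decreasing in n; n = 21 is the first length to reach 61°C.

n = 21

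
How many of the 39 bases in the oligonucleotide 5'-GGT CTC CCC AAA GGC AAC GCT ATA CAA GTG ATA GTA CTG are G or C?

T=8, C=10, G=9, A=12
G+C = 9 + 10 = 19

19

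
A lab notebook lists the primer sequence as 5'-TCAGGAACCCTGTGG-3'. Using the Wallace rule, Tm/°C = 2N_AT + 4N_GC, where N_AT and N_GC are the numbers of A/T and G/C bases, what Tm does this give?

G=5, C=4, T=3, A=3
AT pairs contribute 6, GC pairs contribute 9.
Tm = 2(6) + 4(9) = 12 + 36 = 48°C

48°C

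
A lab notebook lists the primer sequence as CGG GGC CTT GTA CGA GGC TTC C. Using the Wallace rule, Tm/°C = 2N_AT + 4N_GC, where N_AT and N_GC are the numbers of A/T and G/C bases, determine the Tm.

74°C

Scanning the sequence gives G=8, A=2, C=7, T=5.
AT pairs contribute 7, GC pairs contribute 15.
Tm = 4·15 + 2·7 = 60 + 14 = 74°C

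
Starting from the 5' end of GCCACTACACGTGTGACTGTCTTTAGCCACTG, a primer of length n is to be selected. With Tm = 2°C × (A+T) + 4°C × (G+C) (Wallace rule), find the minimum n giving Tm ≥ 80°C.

n = 27

First 26 bases: GCCACTACACGTGTGACTGTCTTTAG → Tm = 78°C (< 80°C)
First 27 bases: GCCACTACACGTGTGACTGTCTTTAGC → Tm = 82°C (≥ 80°C)
Since every base adds ≥2°C, Tm only increases with n, so the threshold is first crossed at n = 27.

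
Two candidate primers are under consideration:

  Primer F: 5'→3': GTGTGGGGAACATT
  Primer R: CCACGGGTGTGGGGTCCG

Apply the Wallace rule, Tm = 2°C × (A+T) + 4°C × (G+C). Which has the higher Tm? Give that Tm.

Primer R, 64°C

Primer F: A+T=7, G+C=7 → Tm = 2(7)+4(7) = 42°C
Primer R: A+T=4, G+C=14 → Tm = 2(4)+4(14) = 64°C
42°C vs 64°C → primer R is higher.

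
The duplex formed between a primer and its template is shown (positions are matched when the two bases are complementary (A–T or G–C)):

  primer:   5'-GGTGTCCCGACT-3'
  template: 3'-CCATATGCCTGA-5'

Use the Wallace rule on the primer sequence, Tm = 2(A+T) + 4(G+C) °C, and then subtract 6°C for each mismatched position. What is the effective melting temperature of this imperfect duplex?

Primer base counts: A=1, T=3, G=4, C=4 → A+T=4, G+C=8
Perfect-match Tm = 2(4) + 4(8) = 8 + 32 = 40°C
Mismatches (positions where the bases are not complementary): 3 (at positions 4, 6, 8)
Effective Tm = 40 − 3×6 = 40 − 18 = 22°C

22°C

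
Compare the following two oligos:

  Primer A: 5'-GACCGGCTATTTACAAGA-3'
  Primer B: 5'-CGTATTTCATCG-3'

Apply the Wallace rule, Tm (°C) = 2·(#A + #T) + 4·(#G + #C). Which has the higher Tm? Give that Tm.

Primer A, 52°C

Primer A: A+T=10, G+C=8 → Tm = 2(10)+4(8) = 52°C
Primer B: A+T=7, G+C=5 → Tm = 2(7)+4(5) = 34°C
52°C vs 34°C → primer A is higher.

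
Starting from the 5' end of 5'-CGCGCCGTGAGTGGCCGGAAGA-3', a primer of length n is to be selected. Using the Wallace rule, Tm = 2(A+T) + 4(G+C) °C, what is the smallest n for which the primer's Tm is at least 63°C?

n = 18

First 17 bases: CGCGCCGTGAGTGGCCG → Tm = 62°C (< 63°C)
First 18 bases: CGCGCCGTGAGTGGCCGG → Tm = 66°C (≥ 63°C)
Each additional base adds 2°C (A/T) or 4°C (G/C), so Tm is non-decreasing in n; n = 18 is the first length to reach 63°C.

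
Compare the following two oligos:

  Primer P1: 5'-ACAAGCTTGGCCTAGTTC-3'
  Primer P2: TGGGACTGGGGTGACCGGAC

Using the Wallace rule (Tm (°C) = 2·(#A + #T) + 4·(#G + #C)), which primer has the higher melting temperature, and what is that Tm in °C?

Primer P2, 68°C

Primer P1: A+T=9, G+C=9 → Tm = 2(9)+4(9) = 54°C
Primer P2: A+T=6, G+C=14 → Tm = 2(6)+4(14) = 68°C
54°C vs 68°C → primer P2 is higher.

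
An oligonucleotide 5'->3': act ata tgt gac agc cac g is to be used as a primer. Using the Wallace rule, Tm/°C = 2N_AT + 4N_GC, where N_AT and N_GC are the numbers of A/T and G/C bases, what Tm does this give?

Base counts: A=6, C=5, T=4, G=4
AT pairs contribute 10, GC pairs contribute 9.
Tm = 2(10) + 4(9) = 20 + 36 = 56°C

56°C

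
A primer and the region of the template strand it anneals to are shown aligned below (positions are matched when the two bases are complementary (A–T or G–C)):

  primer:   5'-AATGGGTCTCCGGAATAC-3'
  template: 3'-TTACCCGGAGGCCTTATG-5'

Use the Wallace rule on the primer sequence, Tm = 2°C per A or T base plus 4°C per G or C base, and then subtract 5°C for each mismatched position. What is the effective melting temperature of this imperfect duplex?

Primer base counts: A=5, T=4, G=5, C=4 → A+T=9, G+C=9
Perfect-match Tm = 2(9) + 4(9) = 18 + 36 = 54°C
Mismatches (positions where the bases are not complementary): 1 (at position 7)
Effective Tm = 54 − 1×5 = 54 − 5 = 49°C

49°C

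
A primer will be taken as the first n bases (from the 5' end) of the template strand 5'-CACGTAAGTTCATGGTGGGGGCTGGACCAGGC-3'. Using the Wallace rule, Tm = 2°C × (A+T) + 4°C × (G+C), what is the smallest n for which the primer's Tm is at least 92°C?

n = 29

First 28 bases: CACGTAAGTTCATGGTGGGGGCTGGACC → Tm = 90°C (< 92°C)
First 29 bases: CACGTAAGTTCATGGTGGGGGCTGGACCA → Tm = 92°C (≥ 92°C)
Since every base adds ≥2°C, Tm only increases with n, so the threshold is first crossed at n = 29.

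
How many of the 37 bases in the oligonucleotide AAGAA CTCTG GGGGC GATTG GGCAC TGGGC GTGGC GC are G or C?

25

Scanning the sequence gives C=8, G=17, T=6, A=6.
G+C = 17 + 8 = 25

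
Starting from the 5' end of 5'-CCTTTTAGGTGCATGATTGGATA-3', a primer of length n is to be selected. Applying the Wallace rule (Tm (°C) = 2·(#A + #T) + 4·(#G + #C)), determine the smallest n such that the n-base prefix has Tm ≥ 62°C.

First 21 bases: CCTTTTAGGTGCATGATTGGA → Tm = 60°C (< 62°C)
First 22 bases: CCTTTTAGGTGCATGATTGGAT → Tm = 62°C (≥ 62°C)
Each additional base adds 2°C (A/T) or 4°C (G/C), so Tm is non-decreasing in n; n = 22 is the first length to reach 62°C.

n = 22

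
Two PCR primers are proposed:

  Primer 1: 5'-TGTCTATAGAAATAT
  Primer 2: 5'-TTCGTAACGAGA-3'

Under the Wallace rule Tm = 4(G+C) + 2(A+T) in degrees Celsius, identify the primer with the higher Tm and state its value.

Primer 1, 36°C

Primer 1: A+T=12, G+C=3 → Tm = 2(12)+4(3) = 36°C
Primer 2: A+T=7, G+C=5 → Tm = 2(7)+4(5) = 34°C
36°C vs 34°C → primer 1 is higher.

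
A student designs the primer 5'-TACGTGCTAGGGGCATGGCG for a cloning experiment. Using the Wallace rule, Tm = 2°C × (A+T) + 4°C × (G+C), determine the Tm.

66°C

Scanning the sequence gives T=4, C=4, A=3, G=9.
So N_AT = 7 and N_GC = 13.
Tm = 2(7) + 4(13) = 14 + 52 = 66°C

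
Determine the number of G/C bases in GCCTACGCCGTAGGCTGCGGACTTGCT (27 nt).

18

T=6, A=3, G=9, C=9
G+C = 9 + 9 = 18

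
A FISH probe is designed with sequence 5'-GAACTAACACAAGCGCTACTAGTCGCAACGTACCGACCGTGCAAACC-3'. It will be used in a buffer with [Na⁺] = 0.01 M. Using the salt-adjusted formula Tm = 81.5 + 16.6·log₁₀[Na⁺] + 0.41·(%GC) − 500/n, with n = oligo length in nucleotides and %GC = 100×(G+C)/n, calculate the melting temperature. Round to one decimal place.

Length n = 47. Base counts: T=6, G=9, A=16, C=16
G+C = 25, so %GC = 25/47 × 100 = 53.191%
Salt term: 16.6 × (-2) = -33.2
GC term: 0.41 × 53.191 = 21.808; length term: −500/47 = −10.638
Tm = 81.5 + (-33.2) + 21.808 − 10.638 = 59.47 → 59.5°C

59.5°C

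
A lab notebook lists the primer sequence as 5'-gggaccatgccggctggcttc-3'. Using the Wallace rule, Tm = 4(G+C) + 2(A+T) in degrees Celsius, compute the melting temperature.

72°C

Base counts: G=8, A=2, C=7, T=4
A+T = 6, G+C = 15
Tm = 2×6 + 4×15 = 72°C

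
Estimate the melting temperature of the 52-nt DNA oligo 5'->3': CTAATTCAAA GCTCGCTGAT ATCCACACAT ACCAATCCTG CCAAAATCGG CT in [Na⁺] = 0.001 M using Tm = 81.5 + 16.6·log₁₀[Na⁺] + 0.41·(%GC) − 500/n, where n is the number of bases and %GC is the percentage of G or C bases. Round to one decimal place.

Length n = 52. Scanning the sequence gives A=17, G=6, T=12, C=17.
G+C = 23, so %GC = 23/52 × 100 = 44.231%
Salt term: 16.6 × (-3) = -49.8
GC term: 0.41 × 44.231 = 18.135; length term: −500/52 = −9.615
Tm = 81.5 + (-49.8) + 18.135 − 9.615 = 40.22 → 40.2°C

40.2°C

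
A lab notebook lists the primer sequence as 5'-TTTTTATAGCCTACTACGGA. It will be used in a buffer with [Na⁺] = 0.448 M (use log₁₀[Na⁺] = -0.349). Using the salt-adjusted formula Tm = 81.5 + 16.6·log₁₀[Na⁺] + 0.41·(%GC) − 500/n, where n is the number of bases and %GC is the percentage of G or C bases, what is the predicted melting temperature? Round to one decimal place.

65.1°C

Length n = 20. Base counts: A=5, T=8, G=3, C=4
G+C = 7, so %GC = 7/20 × 100 = 35%
Salt term: 16.6 × (-0.349) = -5.793
GC term: 0.41 × 35 = 14.35; length term: −500/20 = −25
Tm = 81.5 + (-5.793) + 14.35 − 25 = 65.057 → 65.1°C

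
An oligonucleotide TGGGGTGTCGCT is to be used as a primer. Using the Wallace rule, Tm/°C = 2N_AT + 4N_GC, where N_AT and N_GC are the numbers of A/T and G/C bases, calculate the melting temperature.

Scanning the sequence gives A=0, C=2, G=6, T=4.
So N_AT = 4 and N_GC = 8.
Tm = 2(4) + 4(8) = 8 + 32 = 40°C

40°C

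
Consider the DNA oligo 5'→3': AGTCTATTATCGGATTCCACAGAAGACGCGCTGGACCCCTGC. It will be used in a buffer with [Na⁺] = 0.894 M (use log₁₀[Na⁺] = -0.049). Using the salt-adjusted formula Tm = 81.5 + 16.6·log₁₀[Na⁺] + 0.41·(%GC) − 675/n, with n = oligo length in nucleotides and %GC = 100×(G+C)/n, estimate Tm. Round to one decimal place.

87.1°C

Length n = 42. A=10, T=9, G=10, C=13
G+C = 23, so %GC = 23/42 × 100 = 54.762%
Salt term: 16.6 × (-0.049) = -0.813
GC term: 0.41 × 54.762 = 22.452; length term: −675/42 = −16.071
Tm = 81.5 + (-0.813) + 22.452 − 16.071 = 87.068 → 87.1°C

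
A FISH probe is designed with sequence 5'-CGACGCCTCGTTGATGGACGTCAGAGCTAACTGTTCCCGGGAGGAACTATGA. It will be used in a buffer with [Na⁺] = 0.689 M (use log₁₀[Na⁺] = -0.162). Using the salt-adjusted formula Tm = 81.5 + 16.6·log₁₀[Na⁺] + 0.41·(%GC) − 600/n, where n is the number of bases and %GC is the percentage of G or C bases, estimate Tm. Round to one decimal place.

Length n = 52. Scanning the sequence gives T=11, G=16, A=12, C=13.
G+C = 29, so %GC = 29/52 × 100 = 55.769%
Salt term: 16.6 × (-0.162) = -2.689
GC term: 0.41 × 55.769 = 22.865; length term: −600/52 = −11.538
Tm = 81.5 + (-2.689) + 22.865 − 11.538 = 90.138 → 90.1°C

90.1°C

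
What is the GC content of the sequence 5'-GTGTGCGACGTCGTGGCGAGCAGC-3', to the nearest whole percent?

T=4, A=3, G=11, C=6
G+C = 11 + 6 = 17 out of 24 bases
%GC = 17/24 × 100 = 70.83% ≈ 71%

71%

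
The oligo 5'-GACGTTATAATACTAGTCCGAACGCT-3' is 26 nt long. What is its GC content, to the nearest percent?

Counting bases: A=8, T=7, C=6, G=5
G+C = 5 + 6 = 11 out of 26 bases
%GC = 11/26 × 100 = 42.31% ≈ 42%

42%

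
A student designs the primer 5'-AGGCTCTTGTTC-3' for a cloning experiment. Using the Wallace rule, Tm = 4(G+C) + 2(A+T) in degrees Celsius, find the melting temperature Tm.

36°C

Scanning the sequence gives G=3, C=3, T=5, A=1.
So N_AT = 6 and N_GC = 6.
Tm = 4·6 + 2·6 = 24 + 12 = 36°C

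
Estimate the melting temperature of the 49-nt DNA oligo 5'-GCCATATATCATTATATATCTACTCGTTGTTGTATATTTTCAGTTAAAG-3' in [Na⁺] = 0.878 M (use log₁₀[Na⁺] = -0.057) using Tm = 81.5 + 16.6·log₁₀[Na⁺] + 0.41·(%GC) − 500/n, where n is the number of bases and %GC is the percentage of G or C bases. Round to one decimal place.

81.2°C

Length n = 49. A=14, G=6, T=22, C=7
G+C = 13, so %GC = 13/49 × 100 = 26.531%
Salt term: 16.6 × (-0.057) = -0.946
GC term: 0.41 × 26.531 = 10.878; length term: −500/49 = −10.204
Tm = 81.5 + (-0.946) + 10.878 − 10.204 = 81.228 → 81.2°C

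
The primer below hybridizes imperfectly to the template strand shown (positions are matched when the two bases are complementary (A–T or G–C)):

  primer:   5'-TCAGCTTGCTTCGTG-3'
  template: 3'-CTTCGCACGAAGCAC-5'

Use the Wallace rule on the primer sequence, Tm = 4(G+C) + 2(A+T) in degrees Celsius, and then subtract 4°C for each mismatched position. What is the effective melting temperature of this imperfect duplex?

34°C

Primer base counts: A=1, T=6, G=4, C=4 → A+T=7, G+C=8
Perfect-match Tm = 2(7) + 4(8) = 14 + 32 = 46°C
Mismatches (positions where the bases are not complementary): 3 (at positions 1, 2, 6)
Effective Tm = 46 − 3×4 = 46 − 12 = 34°C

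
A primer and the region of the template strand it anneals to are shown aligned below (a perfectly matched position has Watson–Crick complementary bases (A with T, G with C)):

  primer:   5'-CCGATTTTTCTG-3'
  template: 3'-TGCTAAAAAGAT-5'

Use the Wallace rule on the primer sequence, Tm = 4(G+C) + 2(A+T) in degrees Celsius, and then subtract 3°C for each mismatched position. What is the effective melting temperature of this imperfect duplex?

Primer base counts: A=1, T=6, G=2, C=3 → A+T=7, G+C=5
Perfect-match Tm = 2(7) + 4(5) = 14 + 20 = 34°C
Mismatches (positions where the bases are not complementary): 2 (at positions 1, 12)
Effective Tm = 34 − 2×3 = 34 − 6 = 28°C

28°C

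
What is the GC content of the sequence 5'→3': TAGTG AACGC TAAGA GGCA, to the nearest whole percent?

47%

Base counts: C=3, G=6, T=3, A=7
G+C = 6 + 3 = 9 out of 19 bases
%GC = 9/19 × 100 = 47.37% ≈ 47%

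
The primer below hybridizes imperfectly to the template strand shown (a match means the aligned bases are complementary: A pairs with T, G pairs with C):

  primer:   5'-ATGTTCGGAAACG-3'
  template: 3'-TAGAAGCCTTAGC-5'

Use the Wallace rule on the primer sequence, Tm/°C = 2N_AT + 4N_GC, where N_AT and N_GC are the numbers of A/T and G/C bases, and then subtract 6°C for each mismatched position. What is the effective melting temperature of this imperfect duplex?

Primer base counts: A=4, T=3, G=4, C=2 → A+T=7, G+C=6
Perfect-match Tm = 2(7) + 4(6) = 14 + 24 = 38°C
Mismatches (positions where the bases are not complementary): 2 (at positions 3, 11)
Effective Tm = 38 − 2×6 = 38 − 12 = 26°C

26°C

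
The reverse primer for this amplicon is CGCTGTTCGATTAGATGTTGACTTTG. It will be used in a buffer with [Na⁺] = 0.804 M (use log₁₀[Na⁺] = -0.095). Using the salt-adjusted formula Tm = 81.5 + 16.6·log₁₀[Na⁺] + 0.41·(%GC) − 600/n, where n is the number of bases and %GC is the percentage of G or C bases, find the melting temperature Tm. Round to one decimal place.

74.2°C

Length n = 26. T=11, G=7, C=4, A=4
G+C = 11, so %GC = 11/26 × 100 = 42.308%
Salt term: 16.6 × (-0.095) = -1.577
GC term: 0.41 × 42.308 = 17.346; length term: −600/26 = −23.077
Tm = 81.5 + (-1.577) + 17.346 − 23.077 = 74.192 → 74.2°C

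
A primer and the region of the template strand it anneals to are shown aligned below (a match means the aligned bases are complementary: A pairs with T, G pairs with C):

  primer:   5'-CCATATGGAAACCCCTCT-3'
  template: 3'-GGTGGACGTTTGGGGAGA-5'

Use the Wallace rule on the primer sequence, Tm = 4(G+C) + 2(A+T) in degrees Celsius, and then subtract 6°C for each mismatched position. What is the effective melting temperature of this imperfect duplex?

36°C

Primer base counts: A=5, T=4, G=2, C=7 → A+T=9, G+C=9
Perfect-match Tm = 2(9) + 4(9) = 18 + 36 = 54°C
Mismatches (positions where the bases are not complementary): 3 (at positions 4, 5, 8)
Effective Tm = 54 − 3×6 = 54 − 18 = 36°C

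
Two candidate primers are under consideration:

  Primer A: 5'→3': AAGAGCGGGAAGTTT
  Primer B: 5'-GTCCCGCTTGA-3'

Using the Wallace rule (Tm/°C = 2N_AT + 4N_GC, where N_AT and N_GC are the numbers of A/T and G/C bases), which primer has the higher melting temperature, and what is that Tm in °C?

Primer A: A+T=8, G+C=7 → Tm = 2(8)+4(7) = 44°C
Primer B: A+T=4, G+C=7 → Tm = 2(4)+4(7) = 36°C
44°C vs 36°C → primer A is higher.

Primer A, 44°C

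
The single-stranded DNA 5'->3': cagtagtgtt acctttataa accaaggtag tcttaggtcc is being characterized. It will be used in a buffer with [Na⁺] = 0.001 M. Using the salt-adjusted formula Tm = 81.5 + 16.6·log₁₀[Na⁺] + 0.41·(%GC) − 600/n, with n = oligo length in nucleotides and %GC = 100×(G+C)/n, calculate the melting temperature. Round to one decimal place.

Length n = 40. Base counts: C=8, T=13, A=11, G=8
G+C = 16, so %GC = 16/40 × 100 = 40%
Salt term: 16.6 × (-3) = -49.8
GC term: 0.41 × 40 = 16.4; length term: −600/40 = −15
Tm = 81.5 + (-49.8) + 16.4 − 15 = 33.1 → 33.1°C

33.1°C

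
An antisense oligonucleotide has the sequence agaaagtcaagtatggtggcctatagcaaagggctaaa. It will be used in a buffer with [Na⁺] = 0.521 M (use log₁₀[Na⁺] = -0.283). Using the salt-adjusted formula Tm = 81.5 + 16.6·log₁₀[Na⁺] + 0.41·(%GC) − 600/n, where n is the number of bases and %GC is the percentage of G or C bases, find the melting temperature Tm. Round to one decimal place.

Length n = 38. C=5, A=15, T=7, G=11
G+C = 16, so %GC = 16/38 × 100 = 42.105%
Salt term: 16.6 × (-0.283) = -4.698
GC term: 0.41 × 42.105 = 17.263; length term: −600/38 = −15.789
Tm = 81.5 + (-4.698) + 17.263 − 15.789 = 78.276 → 78.3°C

78.3°C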